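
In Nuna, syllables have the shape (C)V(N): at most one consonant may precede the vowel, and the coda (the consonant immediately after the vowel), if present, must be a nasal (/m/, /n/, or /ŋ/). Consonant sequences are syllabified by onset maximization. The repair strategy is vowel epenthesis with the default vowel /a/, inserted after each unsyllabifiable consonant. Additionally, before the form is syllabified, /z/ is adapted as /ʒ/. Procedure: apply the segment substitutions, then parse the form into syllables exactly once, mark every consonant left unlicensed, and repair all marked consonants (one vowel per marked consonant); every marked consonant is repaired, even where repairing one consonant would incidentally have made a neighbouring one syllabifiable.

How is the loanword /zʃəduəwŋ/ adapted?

ʒaʃəduəwaŋa

Substitution: /z/ → /ʒ/, giving /ʒʃəduəwŋ/.
Under (C)V(N), the unsyllabifiable consonants are /ʒ/, /w/, /ŋ/ (only a nasal (/m/, /n/, or /ŋ/) is licensed in coda position; onsets are limited to one consonant).
Inserting the epenthetic vowel yields /ʒ/ → /ʒa/, /w/ → /wa/, /ŋ/ → /ŋa/.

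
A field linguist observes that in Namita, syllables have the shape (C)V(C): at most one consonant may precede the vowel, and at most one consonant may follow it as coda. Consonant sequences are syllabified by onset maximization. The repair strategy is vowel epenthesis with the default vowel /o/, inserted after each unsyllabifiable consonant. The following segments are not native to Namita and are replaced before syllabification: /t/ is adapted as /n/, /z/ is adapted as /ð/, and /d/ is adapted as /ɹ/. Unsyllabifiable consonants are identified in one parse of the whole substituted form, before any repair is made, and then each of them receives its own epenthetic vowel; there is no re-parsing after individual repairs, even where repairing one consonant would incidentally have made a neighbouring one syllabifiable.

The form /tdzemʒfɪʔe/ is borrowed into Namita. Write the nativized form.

noɹoðemʒofɪʔe

Substitution: /t/ → /n/, /d/ → /ɹ/, /z/ → /ð/, giving /nɹðemʒfɪʔe/.
The consonants /n/, /ɹ/, /ʒ/ cannot be parsed into a legal (C)V(C) syllable (at most one coda consonant is licensed; onsets are limited to one consonant).
Epenthesis after each stranded consonant: /n/ → /no/, /ɹ/ → /ɹo/, /ʒ/ → /ʒo/.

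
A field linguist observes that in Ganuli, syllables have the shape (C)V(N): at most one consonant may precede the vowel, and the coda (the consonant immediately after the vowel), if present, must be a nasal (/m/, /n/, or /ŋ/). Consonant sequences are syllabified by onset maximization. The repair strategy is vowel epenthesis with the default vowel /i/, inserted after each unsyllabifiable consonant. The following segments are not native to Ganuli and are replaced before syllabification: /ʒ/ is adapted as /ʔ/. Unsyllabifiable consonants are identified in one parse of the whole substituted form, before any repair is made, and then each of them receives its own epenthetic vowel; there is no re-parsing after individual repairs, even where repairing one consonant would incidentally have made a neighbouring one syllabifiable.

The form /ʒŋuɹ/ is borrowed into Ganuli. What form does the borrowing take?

ʔiŋuɹi

Substitution: /ʒ/ → /ʔ/, giving /ʔŋuɹ/.
Under (C)V(N), the unsyllabifiable consonants are /ʔ/, /ɹ/ (only a nasal (/m/, /n/, or /ŋ/) is licensed in coda position; onsets are limited to one consonant).
Inserting the epenthetic vowel yields /ʔ/ → /ʔi/, /ɹ/ → /ɹi/.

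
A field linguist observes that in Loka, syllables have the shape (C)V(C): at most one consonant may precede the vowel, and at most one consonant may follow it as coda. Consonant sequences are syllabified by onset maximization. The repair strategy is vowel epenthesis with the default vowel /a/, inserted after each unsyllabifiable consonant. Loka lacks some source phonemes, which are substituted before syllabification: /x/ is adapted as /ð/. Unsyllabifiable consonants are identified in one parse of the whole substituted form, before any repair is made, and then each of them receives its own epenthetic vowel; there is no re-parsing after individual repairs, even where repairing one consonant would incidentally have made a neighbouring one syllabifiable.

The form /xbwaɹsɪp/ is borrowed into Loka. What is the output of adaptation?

Substitution: /x/ → /ð/, giving /ðbwaɹsɪp/.
Syllabifying with onset maximization leaves /ð/, /b/ stranded (at most one coda consonant is licensed; onsets are limited to one consonant).
Epenthesis after each stranded consonant: /ð/ → /ða/, /b/ → /ba/.

ðabawaɹsɪp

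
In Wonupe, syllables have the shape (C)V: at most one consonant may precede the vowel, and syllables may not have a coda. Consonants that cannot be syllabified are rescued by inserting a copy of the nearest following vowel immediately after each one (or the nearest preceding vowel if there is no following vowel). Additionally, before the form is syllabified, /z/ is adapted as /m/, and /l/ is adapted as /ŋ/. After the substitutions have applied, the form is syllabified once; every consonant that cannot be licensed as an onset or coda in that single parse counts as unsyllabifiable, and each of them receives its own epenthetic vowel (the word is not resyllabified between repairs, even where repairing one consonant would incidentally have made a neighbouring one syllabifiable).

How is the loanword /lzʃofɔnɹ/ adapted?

ŋomoʃofɔnɔɹɔ

Substitution: /l/ → /ŋ/, /z/ → /m/, giving /ŋmʃofɔnɹ/.
Syllabifying with onset maximization leaves /ŋ/, /m/, /n/, /ɹ/ stranded (no codas are permitted; onsets are limited to one consonant).
Epenthesis after each stranded consonant: /ŋ/ → /ŋo/, /m/ → /mo/, /n/ → /nɔ/, /ɹ/ → /ɹɔ/.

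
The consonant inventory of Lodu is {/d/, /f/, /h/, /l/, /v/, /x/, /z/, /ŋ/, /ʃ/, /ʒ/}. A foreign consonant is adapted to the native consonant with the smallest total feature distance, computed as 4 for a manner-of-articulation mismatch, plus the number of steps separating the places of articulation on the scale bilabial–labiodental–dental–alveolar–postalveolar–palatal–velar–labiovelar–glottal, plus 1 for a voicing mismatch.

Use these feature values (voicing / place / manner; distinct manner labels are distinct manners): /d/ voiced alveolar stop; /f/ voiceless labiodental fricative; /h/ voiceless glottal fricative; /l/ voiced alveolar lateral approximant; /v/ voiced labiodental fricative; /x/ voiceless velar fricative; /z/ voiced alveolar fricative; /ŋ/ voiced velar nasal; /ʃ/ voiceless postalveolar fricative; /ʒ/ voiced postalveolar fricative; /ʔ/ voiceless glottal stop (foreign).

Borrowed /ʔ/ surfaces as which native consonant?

h

/h/ is closest: manner differs (stop→fricative, +4), place distance 0 (glottal→glottal), same voicing; total 4. Next closest is /d/ at distance 6.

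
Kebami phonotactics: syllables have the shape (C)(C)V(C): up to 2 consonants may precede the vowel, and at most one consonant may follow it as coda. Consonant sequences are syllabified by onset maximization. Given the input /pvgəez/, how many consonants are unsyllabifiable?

1

Under (C)(C)V(C), the unsyllabifiable consonants are /p/ (at most one coda consonant is licensed; onsets may contain at most 2 consonants).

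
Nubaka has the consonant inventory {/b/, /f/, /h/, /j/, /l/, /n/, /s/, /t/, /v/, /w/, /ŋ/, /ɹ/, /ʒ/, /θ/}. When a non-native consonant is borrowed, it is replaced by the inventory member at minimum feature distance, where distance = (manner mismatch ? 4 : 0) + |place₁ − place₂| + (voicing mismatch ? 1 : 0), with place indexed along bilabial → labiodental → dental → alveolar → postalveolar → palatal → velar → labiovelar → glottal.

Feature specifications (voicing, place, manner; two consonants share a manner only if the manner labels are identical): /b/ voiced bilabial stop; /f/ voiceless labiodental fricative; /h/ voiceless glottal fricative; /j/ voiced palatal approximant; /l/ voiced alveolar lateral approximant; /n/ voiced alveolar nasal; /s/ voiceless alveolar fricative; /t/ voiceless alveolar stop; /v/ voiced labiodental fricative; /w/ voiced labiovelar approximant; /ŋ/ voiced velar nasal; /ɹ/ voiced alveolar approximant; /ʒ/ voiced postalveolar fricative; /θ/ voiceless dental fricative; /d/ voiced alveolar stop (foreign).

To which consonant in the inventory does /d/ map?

t

/t/ is closest: same manner (stop), place distance 0 (alveolar→alveolar), voicing differs (+1); total 1. Next closest is /b/ at distance 3.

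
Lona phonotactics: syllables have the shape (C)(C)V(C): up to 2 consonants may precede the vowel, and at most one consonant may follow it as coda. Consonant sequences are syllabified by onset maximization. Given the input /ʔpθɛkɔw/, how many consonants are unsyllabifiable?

1

Syllabifying with onset maximization leaves /ʔ/ stranded (at most one coda consonant is licensed; onsets may contain at most 2 consonants).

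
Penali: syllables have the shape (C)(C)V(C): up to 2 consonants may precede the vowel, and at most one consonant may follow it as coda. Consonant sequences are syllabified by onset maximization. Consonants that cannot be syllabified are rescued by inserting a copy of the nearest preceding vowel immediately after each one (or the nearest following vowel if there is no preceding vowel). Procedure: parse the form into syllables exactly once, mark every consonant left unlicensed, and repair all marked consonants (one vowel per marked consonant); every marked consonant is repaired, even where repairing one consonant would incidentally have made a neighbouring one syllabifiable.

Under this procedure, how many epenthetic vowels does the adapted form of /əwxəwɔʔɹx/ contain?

The unsyllabifiable consonants are /ɹ/, /x/; each receives one epenthetic vowel.

2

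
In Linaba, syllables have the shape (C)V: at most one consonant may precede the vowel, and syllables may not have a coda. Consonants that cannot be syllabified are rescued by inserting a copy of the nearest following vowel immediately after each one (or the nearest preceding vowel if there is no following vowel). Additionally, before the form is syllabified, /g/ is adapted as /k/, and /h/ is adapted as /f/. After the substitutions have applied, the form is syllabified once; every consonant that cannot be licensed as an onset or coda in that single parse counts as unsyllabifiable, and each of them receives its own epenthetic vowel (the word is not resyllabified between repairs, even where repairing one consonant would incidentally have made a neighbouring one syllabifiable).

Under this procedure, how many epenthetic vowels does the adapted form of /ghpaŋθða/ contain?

4

After substitution the input is /kfpaŋθða/.
The unsyllabifiable consonants are /k/, /f/, /ŋ/, /θ/; each receives one epenthetic vowel.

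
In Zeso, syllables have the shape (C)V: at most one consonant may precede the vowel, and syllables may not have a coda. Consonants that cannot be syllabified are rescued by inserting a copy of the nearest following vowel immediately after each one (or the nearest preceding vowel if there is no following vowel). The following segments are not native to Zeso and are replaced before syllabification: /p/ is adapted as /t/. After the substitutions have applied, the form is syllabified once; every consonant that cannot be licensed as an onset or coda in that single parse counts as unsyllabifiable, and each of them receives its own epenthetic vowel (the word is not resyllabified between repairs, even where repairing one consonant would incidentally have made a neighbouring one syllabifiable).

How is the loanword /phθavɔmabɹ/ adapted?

Substitution: /p/ → /t/, giving /thθavɔmabɹ/.
Syllabifying with onset maximization leaves /t/, /h/, /b/, /ɹ/ stranded (no codas are permitted; onsets are limited to one consonant).
Each unlicensed consonant becomes the onset of a new syllable: /t/ → /ta/, /h/ → /ha/, /b/ → /ba/, /ɹ/ → /ɹa/.

tahaθavɔmabaɹa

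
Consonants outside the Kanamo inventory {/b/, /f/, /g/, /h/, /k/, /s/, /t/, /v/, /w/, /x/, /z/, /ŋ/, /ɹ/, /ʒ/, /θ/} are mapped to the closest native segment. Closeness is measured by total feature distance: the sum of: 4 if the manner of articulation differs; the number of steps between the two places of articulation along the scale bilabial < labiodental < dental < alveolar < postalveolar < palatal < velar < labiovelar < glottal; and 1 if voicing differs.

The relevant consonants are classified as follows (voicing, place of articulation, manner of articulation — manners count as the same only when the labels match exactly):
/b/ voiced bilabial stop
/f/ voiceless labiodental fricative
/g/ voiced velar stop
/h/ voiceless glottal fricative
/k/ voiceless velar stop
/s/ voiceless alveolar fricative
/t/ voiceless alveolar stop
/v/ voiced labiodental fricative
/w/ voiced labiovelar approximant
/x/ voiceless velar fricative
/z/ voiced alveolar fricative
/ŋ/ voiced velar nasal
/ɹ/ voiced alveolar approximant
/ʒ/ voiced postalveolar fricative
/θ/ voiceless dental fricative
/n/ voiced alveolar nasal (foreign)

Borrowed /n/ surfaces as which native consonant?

/ŋ/ is closest: same manner (nasal), place distance 3 (alveolar→velar), same voicing; total 3. Next closest is /z/ at distance 4.

ŋ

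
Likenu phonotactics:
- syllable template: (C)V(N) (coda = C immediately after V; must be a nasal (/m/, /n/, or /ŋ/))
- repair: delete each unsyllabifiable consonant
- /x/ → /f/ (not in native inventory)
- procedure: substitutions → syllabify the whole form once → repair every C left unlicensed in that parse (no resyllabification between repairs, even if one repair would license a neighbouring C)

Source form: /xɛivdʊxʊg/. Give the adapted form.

Substitution: /x/ → /f/, giving /fɛivdʊfʊg/.
Under (C)V(N), the unsyllabifiable consonants are /v/, /g/ (only a nasal (/m/, /n/, or /ŋ/) is licensed in coda position; onsets are limited to one consonant).
Each unlicensed consonant is deleted: /v/, /g/.

fɛidʊfʊ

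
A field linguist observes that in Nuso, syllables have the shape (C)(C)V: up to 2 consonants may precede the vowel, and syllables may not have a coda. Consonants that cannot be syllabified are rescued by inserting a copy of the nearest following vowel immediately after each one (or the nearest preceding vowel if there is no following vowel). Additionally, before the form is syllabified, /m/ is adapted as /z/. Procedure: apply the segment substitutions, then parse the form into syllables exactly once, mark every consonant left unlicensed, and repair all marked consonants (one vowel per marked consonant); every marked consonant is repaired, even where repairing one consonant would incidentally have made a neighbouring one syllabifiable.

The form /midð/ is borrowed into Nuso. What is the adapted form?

Substitution: /m/ → /z/, giving /zidð/.
The consonants /d/, /ð/ cannot be parsed into a legal (C)(C)V syllable (no codas are permitted; onsets may contain at most 2 consonants).
Epenthesis after each stranded consonant: /d/ → /di/, /ð/ → /ði/.

zidiði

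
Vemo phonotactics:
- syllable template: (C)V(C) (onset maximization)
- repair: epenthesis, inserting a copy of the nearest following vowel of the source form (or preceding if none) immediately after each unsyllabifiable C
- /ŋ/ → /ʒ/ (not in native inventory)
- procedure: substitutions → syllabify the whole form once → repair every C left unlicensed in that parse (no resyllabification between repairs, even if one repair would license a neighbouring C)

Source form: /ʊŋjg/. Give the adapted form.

Substitution: /ŋ/ → /ʒ/, giving /ʊʒjg/.
Syllabifying with onset maximization leaves /j/, /g/ stranded (at most one coda consonant is licensed; onsets are limited to one consonant).
Inserting the epenthetic vowel yields /j/ → /jʊ/, /g/ → /gʊ/.

ʊʒjʊgʊ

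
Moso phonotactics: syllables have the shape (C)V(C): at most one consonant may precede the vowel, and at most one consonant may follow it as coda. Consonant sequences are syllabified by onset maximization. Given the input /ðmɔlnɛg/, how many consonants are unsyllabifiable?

Syllabifying with onset maximization leaves /ð/ stranded (at most one coda consonant is licensed; onsets are limited to one consonant).

1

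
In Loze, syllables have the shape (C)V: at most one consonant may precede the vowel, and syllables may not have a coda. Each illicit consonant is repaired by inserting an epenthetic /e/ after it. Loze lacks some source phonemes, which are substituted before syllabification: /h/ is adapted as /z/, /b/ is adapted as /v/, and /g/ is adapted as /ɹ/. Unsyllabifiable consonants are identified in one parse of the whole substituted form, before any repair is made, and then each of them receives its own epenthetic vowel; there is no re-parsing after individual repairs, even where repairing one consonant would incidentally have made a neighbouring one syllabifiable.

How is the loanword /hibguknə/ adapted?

ziveɹukenə

Substitution: /h/ → /z/, /b/ → /v/, /g/ → /ɹ/, giving /zivɹuknə/.
Syllabifying with onset maximization leaves /v/, /k/ stranded (no codas are permitted; onsets are limited to one consonant).
Each unlicensed consonant becomes the onset of a new syllable: /v/ → /ve/, /k/ → /ke/.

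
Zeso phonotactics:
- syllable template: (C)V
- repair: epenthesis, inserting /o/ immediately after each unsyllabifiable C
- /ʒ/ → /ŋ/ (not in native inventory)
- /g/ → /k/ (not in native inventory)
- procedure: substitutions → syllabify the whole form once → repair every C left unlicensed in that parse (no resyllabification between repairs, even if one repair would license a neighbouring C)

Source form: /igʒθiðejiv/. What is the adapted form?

ikoŋoθiðejivo

Substitution: /g/ → /k/, /ʒ/ → /ŋ/, giving /ikŋθiðejiv/.
The consonants /k/, /ŋ/, /v/ cannot be parsed into a legal (C)V syllable (no codas are permitted; onsets are limited to one consonant).
Each unlicensed consonant becomes the onset of a new syllable: /k/ → /ko/, /ŋ/ → /ŋo/, /v/ → /vo/.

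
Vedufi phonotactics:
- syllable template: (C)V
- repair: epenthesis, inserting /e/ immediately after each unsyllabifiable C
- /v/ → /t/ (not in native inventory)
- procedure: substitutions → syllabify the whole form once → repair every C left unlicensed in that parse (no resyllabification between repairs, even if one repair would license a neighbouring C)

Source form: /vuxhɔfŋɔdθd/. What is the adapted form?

tuxehɔfeŋɔdeθede

Substitution: /v/ → /t/, giving /tuxhɔfŋɔdθd/.
Syllabifying with onset maximization leaves /x/, /f/, /d/, /θ/, /d/ stranded (no codas are permitted; onsets are limited to one consonant).
Epenthesis after each stranded consonant: /x/ → /xe/, /f/ → /fe/, /d/ → /de/, /θ/ → /θe/, /d/ → /de/.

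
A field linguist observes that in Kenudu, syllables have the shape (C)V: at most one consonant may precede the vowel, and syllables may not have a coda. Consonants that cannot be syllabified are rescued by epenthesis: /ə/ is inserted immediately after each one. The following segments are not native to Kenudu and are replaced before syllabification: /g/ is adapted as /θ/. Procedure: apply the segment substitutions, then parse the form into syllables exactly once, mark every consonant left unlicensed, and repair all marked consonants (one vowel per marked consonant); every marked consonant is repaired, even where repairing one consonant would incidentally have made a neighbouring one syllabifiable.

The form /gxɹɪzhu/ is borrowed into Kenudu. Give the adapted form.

Substitution: /g/ → /θ/, giving /θxɹɪzhu/.
Syllabifying with onset maximization leaves /θ/, /x/, /z/ stranded (no codas are permitted; onsets are limited to one consonant).
Inserting the epenthetic vowel yields /θ/ → /θə/, /x/ → /xə/, /z/ → /zə/.

θəxəɹɪzəhu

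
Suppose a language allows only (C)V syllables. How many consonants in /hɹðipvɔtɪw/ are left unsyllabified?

The consonants /h/, /ɹ/, /p/, /w/ cannot be parsed into a legal (C)V syllable (no codas are permitted; onsets are limited to one consonant).

4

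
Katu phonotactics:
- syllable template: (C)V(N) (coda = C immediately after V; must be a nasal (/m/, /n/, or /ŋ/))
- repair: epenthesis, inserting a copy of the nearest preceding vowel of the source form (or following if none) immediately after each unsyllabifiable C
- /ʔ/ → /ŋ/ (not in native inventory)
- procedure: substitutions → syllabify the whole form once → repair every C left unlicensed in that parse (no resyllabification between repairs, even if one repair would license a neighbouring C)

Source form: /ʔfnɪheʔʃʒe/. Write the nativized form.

Substitution: /ʔ/ → /ŋ/, giving /ŋfnɪheŋʃʒe/.
Under (C)V(N), the unsyllabifiable consonants are /ŋ/, /f/, /ʃ/ (only a nasal (/m/, /n/, or /ŋ/) is licensed in coda position; onsets are limited to one consonant).
Each unlicensed consonant becomes the onset of a new syllable: /ŋ/ → /ŋɪ/, /f/ → /fɪ/, /ʃ/ → /ʃe/.

ŋɪfɪnɪheŋʃeʒe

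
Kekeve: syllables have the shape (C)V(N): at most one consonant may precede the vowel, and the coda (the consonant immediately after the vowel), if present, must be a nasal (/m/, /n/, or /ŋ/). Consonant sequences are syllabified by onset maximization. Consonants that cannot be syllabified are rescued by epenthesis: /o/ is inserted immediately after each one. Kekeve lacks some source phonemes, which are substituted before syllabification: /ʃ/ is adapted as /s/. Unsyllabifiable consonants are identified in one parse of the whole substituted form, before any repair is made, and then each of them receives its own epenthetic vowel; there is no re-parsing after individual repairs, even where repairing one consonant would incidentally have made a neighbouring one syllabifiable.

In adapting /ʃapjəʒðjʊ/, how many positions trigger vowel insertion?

3

After substitution the input is /sapjəʒðjʊ/.
The unsyllabifiable consonants are /p/, /ʒ/, /ð/; each receives one epenthetic vowel.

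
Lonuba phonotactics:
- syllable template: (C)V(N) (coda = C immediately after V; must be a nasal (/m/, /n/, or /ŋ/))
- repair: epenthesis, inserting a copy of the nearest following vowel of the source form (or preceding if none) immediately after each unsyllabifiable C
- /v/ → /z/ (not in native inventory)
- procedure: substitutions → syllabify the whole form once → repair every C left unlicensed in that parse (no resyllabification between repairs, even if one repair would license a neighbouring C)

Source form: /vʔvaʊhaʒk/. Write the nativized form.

zaʔazaʊhaʒaka

Substitution: /v/ → /z/, giving /zʔzaʊhaʒk/.
Syllabifying with onset maximization leaves /z/, /ʔ/, /ʒ/, /k/ stranded (only a nasal (/m/, /n/, or /ŋ/) is licensed in coda position; onsets are limited to one consonant).
Epenthesis after each stranded consonant: /z/ → /za/, /ʔ/ → /ʔa/, /ʒ/ → /ʒa/, /k/ → /ka/.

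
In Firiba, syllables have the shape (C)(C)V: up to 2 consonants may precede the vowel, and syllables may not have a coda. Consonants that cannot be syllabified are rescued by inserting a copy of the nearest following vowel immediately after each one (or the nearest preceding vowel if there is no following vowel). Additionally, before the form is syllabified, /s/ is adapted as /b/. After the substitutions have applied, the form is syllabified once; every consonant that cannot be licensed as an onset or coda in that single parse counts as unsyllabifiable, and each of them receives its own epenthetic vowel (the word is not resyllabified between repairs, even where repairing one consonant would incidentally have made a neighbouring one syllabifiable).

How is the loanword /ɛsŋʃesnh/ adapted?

ɛbeŋʃebenehe

Substitution: /s/ → /b/, giving /ɛbŋʃebnh/.
Under (C)(C)V, the unsyllabifiable consonants are /b/, /b/, /n/, /h/ (no codas are permitted; onsets may contain at most 2 consonants).
Epenthesis after each stranded consonant: /b/ → /be/, /b/ → /be/, /n/ → /ne/, /h/ → /he/.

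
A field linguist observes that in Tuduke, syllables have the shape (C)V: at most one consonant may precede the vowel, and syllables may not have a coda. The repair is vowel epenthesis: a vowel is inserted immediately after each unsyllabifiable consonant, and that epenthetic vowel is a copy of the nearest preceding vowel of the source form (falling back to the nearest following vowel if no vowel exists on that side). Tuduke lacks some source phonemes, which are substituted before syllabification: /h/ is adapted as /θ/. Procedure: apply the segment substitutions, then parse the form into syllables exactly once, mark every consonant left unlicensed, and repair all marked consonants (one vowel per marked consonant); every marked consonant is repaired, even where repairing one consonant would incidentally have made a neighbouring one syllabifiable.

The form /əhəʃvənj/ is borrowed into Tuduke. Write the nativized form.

Substitution: /h/ → /θ/, giving /əθəʃvənj/.
Under (C)V, the unsyllabifiable consonants are /ʃ/, /n/, /j/ (no codas are permitted; onsets are limited to one consonant).
Each unlicensed consonant becomes the onset of a new syllable: /ʃ/ → /ʃə/, /n/ → /nə/, /j/ → /jə/.

əθəʃəvənəjə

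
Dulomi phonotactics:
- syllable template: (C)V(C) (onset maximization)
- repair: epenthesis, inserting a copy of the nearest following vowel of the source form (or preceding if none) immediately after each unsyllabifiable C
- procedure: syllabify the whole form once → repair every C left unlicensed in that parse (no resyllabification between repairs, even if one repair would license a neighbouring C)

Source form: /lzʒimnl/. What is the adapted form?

The consonants /l/, /z/, /n/, /l/ cannot be parsed into a legal (C)V(C) syllable (at most one coda consonant is licensed; onsets are limited to one consonant).
Each unlicensed consonant becomes the onset of a new syllable: /l/ → /li/, /z/ → /zi/, /n/ → /ni/, /l/ → /li/.

liziʒimnili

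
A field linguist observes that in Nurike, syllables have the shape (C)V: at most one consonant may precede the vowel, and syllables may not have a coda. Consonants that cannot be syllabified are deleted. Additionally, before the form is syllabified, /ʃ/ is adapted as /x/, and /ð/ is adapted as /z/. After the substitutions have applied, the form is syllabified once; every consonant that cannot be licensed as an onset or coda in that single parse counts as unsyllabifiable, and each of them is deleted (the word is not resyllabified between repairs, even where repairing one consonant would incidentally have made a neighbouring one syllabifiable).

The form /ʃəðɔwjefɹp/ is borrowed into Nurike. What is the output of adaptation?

Substitution: /ʃ/ → /x/, /ð/ → /z/, giving /xəzɔwjefɹp/.
Syllabifying with onset maximization leaves /w/, /f/, /ɹ/, /p/ stranded (no codas are permitted; onsets are limited to one consonant).
Each unlicensed consonant is deleted: /w/, /f/, /ɹ/, /p/.

xəzɔje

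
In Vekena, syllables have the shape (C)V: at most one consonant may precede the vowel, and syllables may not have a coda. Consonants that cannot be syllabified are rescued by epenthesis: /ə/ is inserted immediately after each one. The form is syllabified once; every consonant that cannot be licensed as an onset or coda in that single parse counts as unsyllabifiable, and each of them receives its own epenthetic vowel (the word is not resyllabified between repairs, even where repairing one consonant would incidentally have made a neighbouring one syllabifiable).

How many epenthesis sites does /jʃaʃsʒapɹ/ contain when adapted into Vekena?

5

The unsyllabifiable consonants are /j/, /ʃ/, /s/, /p/, /ɹ/; each receives one epenthetic vowel.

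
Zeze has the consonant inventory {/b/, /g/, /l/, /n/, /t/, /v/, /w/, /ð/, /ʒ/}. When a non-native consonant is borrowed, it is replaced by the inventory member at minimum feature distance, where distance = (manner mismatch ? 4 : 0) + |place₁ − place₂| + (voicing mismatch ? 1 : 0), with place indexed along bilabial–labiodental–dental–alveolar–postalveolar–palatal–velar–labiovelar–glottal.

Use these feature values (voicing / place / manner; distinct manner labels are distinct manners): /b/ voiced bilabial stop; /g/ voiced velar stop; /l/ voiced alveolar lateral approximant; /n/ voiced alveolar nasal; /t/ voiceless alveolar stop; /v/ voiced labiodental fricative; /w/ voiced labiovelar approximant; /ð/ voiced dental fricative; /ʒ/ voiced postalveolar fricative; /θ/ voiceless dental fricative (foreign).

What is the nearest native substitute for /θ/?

/ð/ is closest: same manner (fricative), place distance 0 (dental→dental), voicing differs (+1); total 1. Next closest is /v/ at distance 2.

ð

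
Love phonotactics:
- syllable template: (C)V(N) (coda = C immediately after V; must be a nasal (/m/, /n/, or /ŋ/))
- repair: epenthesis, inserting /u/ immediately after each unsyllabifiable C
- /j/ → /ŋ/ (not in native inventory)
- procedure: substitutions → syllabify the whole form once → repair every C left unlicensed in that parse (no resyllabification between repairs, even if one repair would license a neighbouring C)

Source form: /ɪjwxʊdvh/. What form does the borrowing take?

ɪŋwuxʊduvuhu

Substitution: /j/ → /ŋ/, giving /ɪŋwxʊdvh/.
The consonants /w/, /d/, /v/, /h/ cannot be parsed into a legal (C)V(N) syllable (only a nasal (/m/, /n/, or /ŋ/) is licensed in coda position; onsets are limited to one consonant).
Each unlicensed consonant becomes the onset of a new syllable: /w/ → /wu/, /d/ → /du/, /v/ → /vu/, /h/ → /hu/.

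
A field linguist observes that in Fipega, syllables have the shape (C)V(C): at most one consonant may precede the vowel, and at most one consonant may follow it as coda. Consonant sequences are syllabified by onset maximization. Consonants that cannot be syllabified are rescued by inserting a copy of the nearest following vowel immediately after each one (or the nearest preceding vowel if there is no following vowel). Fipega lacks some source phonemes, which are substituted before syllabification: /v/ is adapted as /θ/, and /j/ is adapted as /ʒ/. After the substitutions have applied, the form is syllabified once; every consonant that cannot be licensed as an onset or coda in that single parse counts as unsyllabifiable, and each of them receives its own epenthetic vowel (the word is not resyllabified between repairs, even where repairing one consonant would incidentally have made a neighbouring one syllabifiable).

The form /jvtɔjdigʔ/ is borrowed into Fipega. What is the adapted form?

Substitution: /j/ → /ʒ/, /v/ → /θ/, giving /ʒθtɔʒdigʔ/.
Syllabifying with onset maximization leaves /ʒ/, /θ/, /ʔ/ stranded (at most one coda consonant is licensed; onsets are limited to one consonant).
Epenthesis after each stranded consonant: /ʒ/ → /ʒɔ/, /θ/ → /θɔ/, /ʔ/ → /ʔi/.

ʒɔθɔtɔʒdigʔi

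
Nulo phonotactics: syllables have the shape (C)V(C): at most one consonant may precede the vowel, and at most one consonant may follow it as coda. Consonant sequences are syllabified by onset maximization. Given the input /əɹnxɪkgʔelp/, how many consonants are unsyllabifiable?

The consonants /n/, /g/, /p/ cannot be parsed into a legal (C)V(C) syllable (at most one coda consonant is licensed; onsets are limited to one consonant).

3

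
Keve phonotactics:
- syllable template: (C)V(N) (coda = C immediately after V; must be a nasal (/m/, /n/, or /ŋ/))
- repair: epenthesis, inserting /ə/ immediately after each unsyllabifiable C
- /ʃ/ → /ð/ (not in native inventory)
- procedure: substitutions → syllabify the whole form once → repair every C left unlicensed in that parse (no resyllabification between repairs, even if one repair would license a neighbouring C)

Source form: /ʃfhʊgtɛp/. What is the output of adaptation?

Substitution: /ʃ/ → /ð/, giving /ðfhʊgtɛp/.
The consonants /ð/, /f/, /g/, /p/ cannot be parsed into a legal (C)V(N) syllable (only a nasal (/m/, /n/, or /ŋ/) is licensed in coda position; onsets are limited to one consonant).
Each unlicensed consonant becomes the onset of a new syllable: /ð/ → /ðə/, /f/ → /fə/, /g/ → /gə/, /p/ → /pə/.

ðəfəhʊgətɛpə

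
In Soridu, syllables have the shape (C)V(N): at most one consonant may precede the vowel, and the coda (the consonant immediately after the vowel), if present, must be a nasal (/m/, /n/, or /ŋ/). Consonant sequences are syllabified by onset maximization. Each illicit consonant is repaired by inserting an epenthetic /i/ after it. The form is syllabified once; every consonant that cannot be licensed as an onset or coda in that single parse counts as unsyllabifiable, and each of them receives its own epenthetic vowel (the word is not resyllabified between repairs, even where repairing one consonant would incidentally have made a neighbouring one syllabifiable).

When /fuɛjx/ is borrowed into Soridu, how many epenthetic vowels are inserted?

The unsyllabifiable consonants are /j/, /x/; each receives one epenthetic vowel.

2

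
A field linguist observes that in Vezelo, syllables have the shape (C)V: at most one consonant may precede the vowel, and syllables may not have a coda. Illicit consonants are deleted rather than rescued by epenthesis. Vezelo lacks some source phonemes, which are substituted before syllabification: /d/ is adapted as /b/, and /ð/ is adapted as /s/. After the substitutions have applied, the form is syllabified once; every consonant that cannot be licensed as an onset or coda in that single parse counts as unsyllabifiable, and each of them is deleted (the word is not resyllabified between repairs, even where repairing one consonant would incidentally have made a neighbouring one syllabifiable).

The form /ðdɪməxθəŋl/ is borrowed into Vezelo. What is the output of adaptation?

Substitution: /ð/ → /s/, /d/ → /b/, giving /sbɪməxθəŋl/.
Syllabifying with onset maximization leaves /s/, /x/, /ŋ/, /l/ stranded (no codas are permitted; onsets are limited to one consonant).
Deletion applies to /s/, /x/, /ŋ/, /l/.

bɪməθə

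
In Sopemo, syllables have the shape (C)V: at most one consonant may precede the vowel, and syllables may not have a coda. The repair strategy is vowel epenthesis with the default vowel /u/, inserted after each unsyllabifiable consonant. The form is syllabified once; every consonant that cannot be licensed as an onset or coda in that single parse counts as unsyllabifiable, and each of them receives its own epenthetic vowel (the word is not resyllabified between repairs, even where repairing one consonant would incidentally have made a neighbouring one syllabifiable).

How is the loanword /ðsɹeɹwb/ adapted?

The consonants /ð/, /s/, /ɹ/, /w/, /b/ cannot be parsed into a legal (C)V syllable (no codas are permitted; onsets are limited to one consonant).
Each unlicensed consonant becomes the onset of a new syllable: /ð/ → /ðu/, /s/ → /su/, /ɹ/ → /ɹu/, /w/ → /wu/, /b/ → /bu/.

ðusuɹeɹuwubu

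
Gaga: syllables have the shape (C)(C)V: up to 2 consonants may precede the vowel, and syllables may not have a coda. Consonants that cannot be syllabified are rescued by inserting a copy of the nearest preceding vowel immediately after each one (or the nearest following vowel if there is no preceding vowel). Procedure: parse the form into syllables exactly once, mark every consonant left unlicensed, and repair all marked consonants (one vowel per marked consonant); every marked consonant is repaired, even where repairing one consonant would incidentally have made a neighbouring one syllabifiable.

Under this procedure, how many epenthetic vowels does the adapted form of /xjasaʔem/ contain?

1

The unsyllabifiable consonants are /m/; each receives one epenthetic vowel.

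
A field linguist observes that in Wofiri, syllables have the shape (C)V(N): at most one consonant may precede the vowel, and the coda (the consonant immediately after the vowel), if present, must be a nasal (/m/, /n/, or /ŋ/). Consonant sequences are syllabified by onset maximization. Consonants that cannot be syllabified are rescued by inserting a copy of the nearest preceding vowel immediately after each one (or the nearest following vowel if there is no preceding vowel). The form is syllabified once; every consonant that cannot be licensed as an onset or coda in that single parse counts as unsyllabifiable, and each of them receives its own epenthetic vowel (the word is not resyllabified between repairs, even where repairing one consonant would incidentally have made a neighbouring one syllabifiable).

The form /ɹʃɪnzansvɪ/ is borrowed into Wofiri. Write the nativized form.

The consonants /ɹ/, /s/ cannot be parsed into a legal (C)V(N) syllable (only a nasal (/m/, /n/, or /ŋ/) is licensed in coda position; onsets are limited to one consonant).
Epenthesis after each stranded consonant: /ɹ/ → /ɹɪ/, /s/ → /sa/.

ɹɪʃɪnzansavɪ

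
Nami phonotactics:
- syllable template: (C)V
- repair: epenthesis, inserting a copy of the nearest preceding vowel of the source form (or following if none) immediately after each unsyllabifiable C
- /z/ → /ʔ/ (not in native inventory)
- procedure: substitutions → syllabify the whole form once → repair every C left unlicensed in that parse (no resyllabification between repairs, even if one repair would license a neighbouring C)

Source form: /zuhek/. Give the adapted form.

Substitution: /z/ → /ʔ/, giving /ʔuhek/.
Under (C)V, the unsyllabifiable consonants are /k/ (no codas are permitted; onsets are limited to one consonant).
Each unlicensed consonant becomes the onset of a new syllable: /k/ → /ke/.

ʔuheke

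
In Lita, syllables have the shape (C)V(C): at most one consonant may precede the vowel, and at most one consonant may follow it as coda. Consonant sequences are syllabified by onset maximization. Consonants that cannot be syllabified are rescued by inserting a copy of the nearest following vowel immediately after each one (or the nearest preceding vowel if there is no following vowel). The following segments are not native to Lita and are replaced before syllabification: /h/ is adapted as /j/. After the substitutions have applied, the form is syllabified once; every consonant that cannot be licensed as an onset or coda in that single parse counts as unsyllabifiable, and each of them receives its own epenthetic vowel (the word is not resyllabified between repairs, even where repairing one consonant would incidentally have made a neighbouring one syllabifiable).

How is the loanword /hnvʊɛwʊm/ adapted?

Substitution: /h/ → /j/, giving /jnvʊɛwʊm/.
Under (C)V(C), the unsyllabifiable consonants are /j/, /n/ (at most one coda consonant is licensed; onsets are limited to one consonant).
Inserting the epenthetic vowel yields /j/ → /jʊ/, /n/ → /nʊ/.

jʊnʊvʊɛwʊm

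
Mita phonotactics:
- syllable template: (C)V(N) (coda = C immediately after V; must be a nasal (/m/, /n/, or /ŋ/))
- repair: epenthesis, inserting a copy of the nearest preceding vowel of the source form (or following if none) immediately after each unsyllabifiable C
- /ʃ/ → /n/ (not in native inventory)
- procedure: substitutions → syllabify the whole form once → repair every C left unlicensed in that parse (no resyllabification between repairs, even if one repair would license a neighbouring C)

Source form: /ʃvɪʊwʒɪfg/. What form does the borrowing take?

nɪvɪʊwʊʒɪfɪgɪ

Substitution: /ʃ/ → /n/, giving /nvɪʊwʒɪfg/.
The consonants /n/, /w/, /f/, /g/ cannot be parsed into a legal (C)V(N) syllable (only a nasal (/m/, /n/, or /ŋ/) is licensed in coda position; onsets are limited to one consonant).
Inserting the epenthetic vowel yields /n/ → /nɪ/, /w/ → /wʊ/, /f/ → /fɪ/, /g/ → /gɪ/.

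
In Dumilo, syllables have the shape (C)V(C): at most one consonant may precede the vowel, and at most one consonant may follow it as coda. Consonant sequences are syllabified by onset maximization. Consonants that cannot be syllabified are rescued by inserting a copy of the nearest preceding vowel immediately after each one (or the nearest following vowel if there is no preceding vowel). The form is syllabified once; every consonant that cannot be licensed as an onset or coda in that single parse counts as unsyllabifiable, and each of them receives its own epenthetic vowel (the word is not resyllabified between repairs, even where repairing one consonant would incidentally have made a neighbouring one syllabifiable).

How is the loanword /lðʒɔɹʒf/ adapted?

lɔðɔʒɔɹʒɔfɔ

The consonants /l/, /ð/, /ʒ/, /f/ cannot be parsed into a legal (C)V(C) syllable (at most one coda consonant is licensed; onsets are limited to one consonant).
Epenthesis after each stranded consonant: /l/ → /lɔ/, /ð/ → /ðɔ/, /ʒ/ → /ʒɔ/, /f/ → /fɔ/.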